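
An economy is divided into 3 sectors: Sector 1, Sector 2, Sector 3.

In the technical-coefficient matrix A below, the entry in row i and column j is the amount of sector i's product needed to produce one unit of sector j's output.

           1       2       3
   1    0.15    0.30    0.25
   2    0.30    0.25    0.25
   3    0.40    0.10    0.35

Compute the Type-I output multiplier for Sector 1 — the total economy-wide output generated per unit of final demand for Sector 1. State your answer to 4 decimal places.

I − A =
  [   0.85    -0.30    -0.25]
  [  -0.30     0.75    -0.25]
  [  -0.40    -0.10     0.65]
Cofactors of I−A, C_ij = (−1)^(i+j)·(minor ij) (rows/columns in the sector order above):
  C_11 = (0.75)(0.65) − (-0.25)(-0.10) = 0.4625
  C_12 = −[(-0.30)(0.65) − (-0.25)(-0.40)] = 0.2950
  C_13 = (-0.30)(-0.10) − (0.75)(-0.40) = 0.3300
  C_21 = −[(-0.30)(0.65) − (-0.25)(-0.10)] = 0.2200
  C_22 = (0.85)(0.65) − (-0.25)(-0.40) = 0.4525
  C_23 = −[(0.85)(-0.10) − (-0.30)(-0.40)] = 0.2050
  C_31 = (-0.30)(-0.25) − (-0.25)(0.75) = 0.2625
  C_32 = −[(0.85)(-0.25) − (-0.25)(-0.30)] = 0.2875
  C_33 = (0.85)(0.75) − (-0.30)(-0.30) = 0.5475
det(I−A) = Σ_j (I−A)_1j·C_1j = (0.85)(0.4625) + (-0.30)(0.2950) + (-0.25)(0.3300) = 0.222125
adj(I−A) = Cᵀ =
  [ 0.4625   0.2200   0.2625]
  [ 0.2950   0.4525   0.2875]
  [ 0.3300   0.2050   0.5475]
(I − A)⁻¹ = adj(I−A) / det(I−A) ≈
  [   2.08216     0.99043     1.18177]
  [   1.32808     2.03714     1.29432]
  [   1.48565     0.92290     2.46483]
The output multiplier for sector j is the column-j sum of the Leontief inverse (I − A)⁻¹ = adj(I−A) / det(I−A).
Column 1 of adj(I−A): (0.4625, 0.2950, 0.3300); det(I−A) = 0.222125.
m_1 = (0.4625 + 0.2950 + 0.3300) / 0.222125 = 1.0875 / 0.222125 ≈ 4.8959.

m_1 = 4.8959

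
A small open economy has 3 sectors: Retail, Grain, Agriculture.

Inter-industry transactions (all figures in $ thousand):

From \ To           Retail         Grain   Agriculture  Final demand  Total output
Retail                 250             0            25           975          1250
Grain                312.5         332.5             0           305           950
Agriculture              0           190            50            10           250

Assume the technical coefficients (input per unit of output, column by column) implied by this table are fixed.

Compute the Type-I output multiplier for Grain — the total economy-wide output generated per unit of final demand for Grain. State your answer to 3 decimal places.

m_G = 1.995

Technical coefficients a_ij = z_ij / X_j:
  a_RR = 250/1250 = 0.20, a_GR = 312.5/1250 = 0.25, a_AR = 0/1250 = 0.00
  a_RG = 0/950 = 0.00, a_GG = 332.5/950 = 0.35, a_AG = 190/950 = 0.20
  a_RA = 25/250 = 0.10, a_GA = 0/250 = 0.00, a_AA = 50/250 = 0.20
I − A =
  [   0.80     0.00    -0.10]
  [  -0.25     0.65     0.00]
  [   0.00    -0.20     0.80]
Cofactors of I−A, C_ij = (−1)^(i+j)·(minor ij) (rows/columns in the sector order above):
  C_11 = (0.65)(0.80) − (0.00)(-0.20) = 0.5200
  C_12 = −[(-0.25)(0.80) − (0.00)(0.00)] = 0.2000
  C_13 = (-0.25)(-0.20) − (0.65)(0.00) = 0.0500
  C_21 = −[(0.00)(0.80) − (-0.10)(-0.20)] = 0.0200
  C_22 = (0.80)(0.80) − (-0.10)(0.00) = 0.6400
  C_23 = −[(0.80)(-0.20) − (0.00)(0.00)] = 0.1600
  C_31 = (0.00)(0.00) − (-0.10)(0.65) = 0.0650
  C_32 = −[(0.80)(0.00) − (-0.10)(-0.25)] = 0.0250
  C_33 = (0.80)(0.65) − (0.00)(-0.25) = 0.5200
det(I−A) = Σ_j (I−A)_1j·C_1j = (0.80)(0.5200) + (0.00)(0.2000) + (-0.10)(0.0500) = 0.4110
adj(I−A) = Cᵀ =
  [ 0.5200   0.0200   0.0650]
  [ 0.2000   0.6400   0.0250]
  [ 0.0500   0.1600   0.5200]
(I − A)⁻¹ = adj(I−A) / det(I−A) ≈
  [   1.2652     0.0487     0.1582]
  [   0.4866     1.5572     0.0608]
  [   0.1217     0.3893     1.2652]
The output multiplier for sector j is the column-j sum of the Leontief inverse (I − A)⁻¹ = adj(I−A) / det(I−A).
Column G of adj(I−A): (0.0200, 0.6400, 0.1600); det(I−A) = 0.4110.
m_G = (0.0200 + 0.6400 + 0.1600) / 0.4110 = 0.82 / 0.4110 ≈ 1.995.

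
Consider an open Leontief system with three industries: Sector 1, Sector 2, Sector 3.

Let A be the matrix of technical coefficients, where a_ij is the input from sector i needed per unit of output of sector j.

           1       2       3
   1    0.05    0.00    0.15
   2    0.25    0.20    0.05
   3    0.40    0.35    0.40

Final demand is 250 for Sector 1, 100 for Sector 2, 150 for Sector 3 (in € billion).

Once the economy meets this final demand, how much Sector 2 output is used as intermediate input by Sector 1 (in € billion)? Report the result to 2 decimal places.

I − A =
  [   0.95     0.00    -0.15]
  [  -0.25     0.80    -0.05]
  [  -0.40    -0.35     0.60]
Cofactors of I−A, C_ij = (−1)^(i+j)·(minor ij) (rows/columns in the sector order above):
  C_11 = (0.80)(0.60) − (-0.05)(-0.35) = 0.4625
  C_12 = −[(-0.25)(0.60) − (-0.05)(-0.40)] = 0.1700
  C_13 = (-0.25)(-0.35) − (0.80)(-0.40) = 0.4075
  C_21 = −[(0.00)(0.60) − (-0.15)(-0.35)] = 0.0525
  C_22 = (0.95)(0.60) − (-0.15)(-0.40) = 0.5100
  C_23 = −[(0.95)(-0.35) − (0.00)(-0.40)] = 0.3325
  C_31 = (0.00)(-0.05) − (-0.15)(0.80) = 0.1200
  C_32 = −[(0.95)(-0.05) − (-0.15)(-0.25)] = 0.0850
  C_33 = (0.95)(0.80) − (0.00)(-0.25) = 0.7600
det(I−A) = Σ_j (I−A)_1j·C_1j = (0.95)(0.4625) + (0.00)(0.1700) + (-0.15)(0.4075) = 0.37825
adj(I−A) = Cᵀ =
  [ 0.4625   0.0525   0.1200]
  [ 0.1700   0.5100   0.0850]
  [ 0.4075   0.3325   0.7600]
(I − A)⁻¹ = adj(I−A) / det(I−A) ≈
  [   1.2227     0.1388     0.3173]
  [   0.4494     1.3483     0.2247]
  [   1.0773     0.8790     2.0093]
First solve x = (I − A)⁻¹ d = adj(I−A)·d / det(I−A); in particular x_1 = (0.4625·250 + 0.0525·100 + 0.1200·150) / 0.37825 = 138.875 / 0.37825 ≈ 367.1514.
Intermediate flow from 2 to 1: z_21 = a_21 · x_1 = 0.25 × 138.875 / 0.37825 = 34.71875 / 0.37825 ≈ 91.79.

z_21 = 91.79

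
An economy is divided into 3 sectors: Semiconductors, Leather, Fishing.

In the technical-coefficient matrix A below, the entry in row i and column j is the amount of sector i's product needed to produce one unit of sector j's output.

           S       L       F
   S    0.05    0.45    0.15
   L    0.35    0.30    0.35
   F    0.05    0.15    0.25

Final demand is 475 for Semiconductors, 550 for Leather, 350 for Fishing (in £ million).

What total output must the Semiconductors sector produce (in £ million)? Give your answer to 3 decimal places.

I − A =
  [   0.95    -0.45    -0.15]
  [  -0.35     0.70    -0.35]
  [  -0.05    -0.15     0.75]
Cofactors of I−A, C_ij = (−1)^(i+j)·(minor ij) (rows/columns in the sector order above):
  C_11 = (0.70)(0.75) − (-0.35)(-0.15) = 0.4725
  C_12 = −[(-0.35)(0.75) − (-0.35)(-0.05)] = 0.2800
  C_13 = (-0.35)(-0.15) − (0.70)(-0.05) = 0.0875
  C_21 = −[(-0.45)(0.75) − (-0.15)(-0.15)] = 0.3600
  C_22 = (0.95)(0.75) − (-0.15)(-0.05) = 0.7050
  C_23 = −[(0.95)(-0.15) − (-0.45)(-0.05)] = 0.1650
  C_31 = (-0.45)(-0.35) − (-0.15)(0.70) = 0.2625
  C_32 = −[(0.95)(-0.35) − (-0.15)(-0.35)] = 0.3850
  C_33 = (0.95)(0.70) − (-0.45)(-0.35) = 0.5075
det(I−A) = Σ_j (I−A)_1j·C_1j = (0.95)(0.4725) + (-0.45)(0.2800) + (-0.15)(0.0875) = 0.30975
adj(I−A) = Cᵀ =
  [ 0.4725   0.3600   0.2625]
  [ 0.2800   0.7050   0.3850]
  [ 0.0875   0.1650   0.5075]
(I − A)⁻¹ = adj(I−A) / det(I−A) ≈
  [   1.5254     1.1622     0.8475]
  [   0.9040     2.2760     1.2429]
  [   0.2825     0.5327     1.6384]
x = (I − A)⁻¹ d = adj(I−A)·d / det(I−A), with det(I−A) = 0.30975:
  x_S = (0.4725·475 + 0.3600·550 + 0.2625·350) / 0.30975 = 514.3125 / 0.30975 ≈ 1660.412
  x_L = (0.2800·475 + 0.7050·550 + 0.3850·350) / 0.30975 = 655.50 / 0.30975 ≈ 2116.223
  x_F = (0.0875·475 + 0.1650·550 + 0.5075·350) / 0.30975 = 309.9375 / 0.30975 ≈ 1000.605

x_S = 1660.412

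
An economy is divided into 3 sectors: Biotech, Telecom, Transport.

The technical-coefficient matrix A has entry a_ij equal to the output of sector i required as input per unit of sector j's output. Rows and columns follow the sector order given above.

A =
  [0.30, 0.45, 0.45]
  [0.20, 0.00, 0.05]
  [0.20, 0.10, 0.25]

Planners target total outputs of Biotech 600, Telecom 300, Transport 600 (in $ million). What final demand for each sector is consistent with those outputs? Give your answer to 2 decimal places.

I − A =
  [   0.70    -0.45    -0.45]
  [  -0.20     1.00    -0.05]
  [  -0.20    -0.10     0.75]
d = (I − A) x:
  d_1 = (+0.70)·600 + (-0.45)·300 + (-0.45)·600 = 15.00
  d_2 = (-0.20)·600 + (+1.00)·300 + (-0.05)·600 = 150.00
  d_3 = (-0.20)·600 + (-0.10)·300 + (+0.75)·600 = 300.00

d_1 = 15.00, d_2 = 150.00, d_3 = 300.00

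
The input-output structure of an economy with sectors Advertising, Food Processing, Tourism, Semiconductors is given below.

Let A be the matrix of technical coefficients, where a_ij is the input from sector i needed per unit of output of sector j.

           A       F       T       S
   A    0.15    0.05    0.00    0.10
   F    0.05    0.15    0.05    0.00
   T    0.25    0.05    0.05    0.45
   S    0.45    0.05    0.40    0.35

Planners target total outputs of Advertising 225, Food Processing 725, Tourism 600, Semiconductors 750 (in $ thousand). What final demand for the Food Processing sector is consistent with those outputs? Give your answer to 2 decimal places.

d_F = 575.00

I − A =
  [   0.85    -0.05     0.00    -0.10]
  [  -0.05     0.85    -0.05     0.00]
  [  -0.25    -0.05     0.95    -0.45]
  [  -0.45    -0.05    -0.40     0.65]
d = (I − A) x:
  d_A = (+0.85)·225 + (-0.05)·725 + (+0.00)·600 + (-0.10)·750 = 80.00
  d_F = (-0.05)·225 + (+0.85)·725 + (-0.05)·600 + (+0.00)·750 = 575.00
  d_T = (-0.25)·225 + (-0.05)·725 + (+0.95)·600 + (-0.45)·750 = 140.00
  d_S = (-0.45)·225 + (-0.05)·725 + (-0.40)·600 + (+0.65)·750 = 110.00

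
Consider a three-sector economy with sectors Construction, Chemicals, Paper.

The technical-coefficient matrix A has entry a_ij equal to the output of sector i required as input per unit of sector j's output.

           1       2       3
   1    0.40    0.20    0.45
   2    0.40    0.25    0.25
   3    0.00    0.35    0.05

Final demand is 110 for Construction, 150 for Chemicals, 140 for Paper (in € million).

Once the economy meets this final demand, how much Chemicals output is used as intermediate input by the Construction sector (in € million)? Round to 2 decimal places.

z_21 = 296.82

I − A =
  [   0.60    -0.20    -0.45]
  [  -0.40     0.75    -0.25]
  [   0.00    -0.35     0.95]
Cofactors of I−A, C_ij = (−1)^(i+j)·(minor ij) (rows/columns in the sector order above):
  C_11 = (0.75)(0.95) − (-0.25)(-0.35) = 0.6250
  C_12 = −[(-0.40)(0.95) − (-0.25)(0.00)] = 0.3800
  C_13 = (-0.40)(-0.35) − (0.75)(0.00) = 0.1400
  C_21 = −[(-0.20)(0.95) − (-0.45)(-0.35)] = 0.3475
  C_22 = (0.60)(0.95) − (-0.45)(0.00) = 0.5700
  C_23 = −[(0.60)(-0.35) − (-0.20)(0.00)] = 0.2100
  C_31 = (-0.20)(-0.25) − (-0.45)(0.75) = 0.3875
  C_32 = −[(0.60)(-0.25) − (-0.45)(-0.40)] = 0.3300
  C_33 = (0.60)(0.75) − (-0.20)(-0.40) = 0.3700
det(I−A) = Σ_j (I−A)_1j·C_1j = (0.60)(0.6250) + (-0.20)(0.3800) + (-0.45)(0.1400) = 0.2360
adj(I−A) = Cᵀ =
  [ 0.6250   0.3475   0.3875]
  [ 0.3800   0.5700   0.3300]
  [ 0.1400   0.2100   0.3700]
(I − A)⁻¹ = adj(I−A) / det(I−A) ≈
  [   2.6483     1.4725     1.6419]
  [   1.6102     2.4153     1.3983]
  [   0.5932     0.8898     1.5678]
First solve x = (I − A)⁻¹ d = adj(I−A)·d / det(I−A); in particular x_1 = (0.6250·110 + 0.3475·150 + 0.3875·140) / 0.2360 = 175.125 / 0.2360 ≈ 742.0551.
Intermediate flow from 2 to 1: z_21 = a_21 · x_1 = 0.40 × 175.125 / 0.2360 = 70.05 / 0.2360 ≈ 296.82.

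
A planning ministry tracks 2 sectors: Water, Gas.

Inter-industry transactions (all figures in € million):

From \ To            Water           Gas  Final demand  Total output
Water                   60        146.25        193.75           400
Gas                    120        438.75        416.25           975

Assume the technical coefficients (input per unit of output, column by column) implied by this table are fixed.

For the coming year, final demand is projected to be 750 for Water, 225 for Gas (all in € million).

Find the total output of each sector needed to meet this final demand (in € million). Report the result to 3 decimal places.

Technical coefficients a_ij = z_ij / X_j:
  a_WW = 60/400 = 0.15, a_GW = 120/400 = 0.30
  a_WG = 146.25/975 = 0.15, a_GG = 438.75/975 = 0.45
I − A =
  [   0.85    -0.15]
  [  -0.30     0.55]
det(I−A) = (0.85)(0.55) − (-0.15)(-0.30) = 0.4225
adj(I−A) = [[0.55, 0.15], [0.30, 0.85]]
(I − A)⁻¹ = adj(I−A) / det(I−A) ≈
  [   1.3018     0.3550]
  [   0.7101     2.0118]
x = (I − A)⁻¹ d = adj(I−A)·d / det(I−A), with det(I−A) = 0.4225:
  x_W = (0.55·750 + 0.15·225) / 0.4225 = 446.25 / 0.4225 ≈ 1056.213
  x_G = (0.30·750 + 0.85·225) / 0.4225 = 416.25 / 0.4225 ≈ 985.207

x_W = 1056.213, x_G = 985.207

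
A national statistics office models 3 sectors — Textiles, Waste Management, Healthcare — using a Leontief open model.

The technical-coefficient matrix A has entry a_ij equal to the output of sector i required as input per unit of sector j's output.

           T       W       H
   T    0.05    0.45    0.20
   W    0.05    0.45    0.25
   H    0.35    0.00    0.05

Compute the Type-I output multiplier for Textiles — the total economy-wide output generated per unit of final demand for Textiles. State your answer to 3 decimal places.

m_T = 2.140

I − A =
  [   0.95    -0.45    -0.20]
  [  -0.05     0.55    -0.25]
  [  -0.35     0.00     0.95]
Cofactors of I−A, C_ij = (−1)^(i+j)·(minor ij) (rows/columns in the sector order above):
  C_11 = (0.55)(0.95) − (-0.25)(0.00) = 0.5225
  C_12 = −[(-0.05)(0.95) − (-0.25)(-0.35)] = 0.1350
  C_13 = (-0.05)(0.00) − (0.55)(-0.35) = 0.1925
  C_21 = −[(-0.45)(0.95) − (-0.20)(0.00)] = 0.4275
  C_22 = (0.95)(0.95) − (-0.20)(-0.35) = 0.8325
  C_23 = −[(0.95)(0.00) − (-0.45)(-0.35)] = 0.1575
  C_31 = (-0.45)(-0.25) − (-0.20)(0.55) = 0.2225
  C_32 = −[(0.95)(-0.25) − (-0.20)(-0.05)] = 0.2475
  C_33 = (0.95)(0.55) − (-0.45)(-0.05) = 0.5000
det(I−A) = Σ_j (I−A)_1j·C_1j = (0.95)(0.5225) + (-0.45)(0.1350) + (-0.20)(0.1925) = 0.397125
adj(I−A) = Cᵀ =
  [ 0.5225   0.4275   0.2225]
  [ 0.1350   0.8325   0.2475]
  [ 0.1925   0.1575   0.5000]
(I − A)⁻¹ = adj(I−A) / det(I−A) ≈
  [   1.3157     1.0765     0.5603]
  [   0.3399     2.0963     0.6232]
  [   0.4847     0.3966     1.2590]
The output multiplier for sector j is the column-j sum of the Leontief inverse (I − A)⁻¹ = adj(I−A) / det(I−A).
Column T of adj(I−A): (0.5225, 0.1350, 0.1925); det(I−A) = 0.397125.
m_T = (0.5225 + 0.1350 + 0.1925) / 0.397125 = 0.85 / 0.397125 ≈ 2.140.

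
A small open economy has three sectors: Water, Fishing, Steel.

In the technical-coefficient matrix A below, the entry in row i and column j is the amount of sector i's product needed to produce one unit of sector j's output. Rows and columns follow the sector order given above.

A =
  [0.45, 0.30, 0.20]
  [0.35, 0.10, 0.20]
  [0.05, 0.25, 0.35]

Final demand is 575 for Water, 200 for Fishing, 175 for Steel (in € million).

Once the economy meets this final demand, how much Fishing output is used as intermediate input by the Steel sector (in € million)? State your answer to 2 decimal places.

z_23 = 178.05

I − A =
  [   0.55    -0.30    -0.20]
  [  -0.35     0.90    -0.20]
  [  -0.05    -0.25     0.65]
Cofactors of I−A, C_ij = (−1)^(i+j)·(minor ij) (rows/columns in the sector order above):
  C_11 = (0.90)(0.65) − (-0.20)(-0.25) = 0.5350
  C_12 = −[(-0.35)(0.65) − (-0.20)(-0.05)] = 0.2375
  C_13 = (-0.35)(-0.25) − (0.90)(-0.05) = 0.1325
  C_21 = −[(-0.30)(0.65) − (-0.20)(-0.25)] = 0.2450
  C_22 = (0.55)(0.65) − (-0.20)(-0.05) = 0.3475
  C_23 = −[(0.55)(-0.25) − (-0.30)(-0.05)] = 0.1525
  C_31 = (-0.30)(-0.20) − (-0.20)(0.90) = 0.2400
  C_32 = −[(0.55)(-0.20) − (-0.20)(-0.35)] = 0.1800
  C_33 = (0.55)(0.90) − (-0.30)(-0.35) = 0.3900
det(I−A) = Σ_j (I−A)_1j·C_1j = (0.55)(0.5350) + (-0.30)(0.2375) + (-0.20)(0.1325) = 0.1965
adj(I−A) = Cᵀ =
  [ 0.5350   0.2450   0.2400]
  [ 0.2375   0.3475   0.1800]
  [ 0.1325   0.1525   0.3900]
(I − A)⁻¹ = adj(I−A) / det(I−A) ≈
  [   2.7226     1.2468     1.2214]
  [   1.2087     1.7684     0.9160]
  [   0.6743     0.7761     1.9847]
First solve x = (I − A)⁻¹ d = adj(I−A)·d / det(I−A); in particular x_3 = (0.1325·575 + 0.1525·200 + 0.3900·175) / 0.1965 = 174.9375 / 0.1965 ≈ 890.2672.
Intermediate flow from 2 to 3: z_23 = a_23 · x_3 = 0.20 × 174.9375 / 0.1965 = 34.9875 / 0.1965 ≈ 178.05.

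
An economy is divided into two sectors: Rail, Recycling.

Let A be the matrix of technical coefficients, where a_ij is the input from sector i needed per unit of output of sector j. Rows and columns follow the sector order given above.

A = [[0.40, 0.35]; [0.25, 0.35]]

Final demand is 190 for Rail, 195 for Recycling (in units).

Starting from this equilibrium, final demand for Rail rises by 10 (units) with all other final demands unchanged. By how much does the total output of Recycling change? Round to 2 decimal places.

Δx_2 = 8.26

I − A =
  [   0.60    -0.35]
  [  -0.25     0.65]
det(I−A) = (0.60)(0.65) − (-0.35)(-0.25) = 0.3025
adj(I−A) = [[0.65, 0.35], [0.25, 0.60]]
(I − A)⁻¹ = adj(I−A) / det(I−A) ≈
  [   2.1488     1.1570]
  [   0.8264     1.9835]
Δx = (I − A)⁻¹ Δd with Δd having +10 in the Rail component and 0 elsewhere.
So Δx_2 = L_21 · (+10), where L_21 = adj(I−A)_21 / det(I−A) = 0.25 / 0.3025.
Δx_2 = 0.25 × (+10) / 0.3025 = 2.50 / 0.3025 ≈ 8.26.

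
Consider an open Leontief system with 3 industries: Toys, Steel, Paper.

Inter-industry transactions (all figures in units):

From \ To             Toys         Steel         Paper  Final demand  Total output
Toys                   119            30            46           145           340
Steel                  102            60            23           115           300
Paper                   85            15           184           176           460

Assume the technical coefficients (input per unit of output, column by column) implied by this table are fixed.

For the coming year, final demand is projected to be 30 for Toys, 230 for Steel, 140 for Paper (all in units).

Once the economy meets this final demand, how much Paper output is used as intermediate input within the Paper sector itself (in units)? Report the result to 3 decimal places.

z_33 = 130.960

Technical coefficients a_ij = z_ij / X_j:
  a_11 = 119/340 = 0.35, a_21 = 102/340 = 0.30, a_31 = 85/340 = 0.25
  a_12 = 30/300 = 0.10, a_22 = 60/300 = 0.20, a_32 = 15/300 = 0.05
  a_13 = 46/460 = 0.10, a_23 = 23/460 = 0.05, a_33 = 184/460 = 0.40
I − A =
  [   0.65    -0.10    -0.10]
  [  -0.30     0.80    -0.05]
  [  -0.25    -0.05     0.60]
Cofactors of I−A, C_ij = (−1)^(i+j)·(minor ij) (rows/columns in the sector order above):
  C_11 = (0.80)(0.60) − (-0.05)(-0.05) = 0.4775
  C_12 = −[(-0.30)(0.60) − (-0.05)(-0.25)] = 0.1925
  C_13 = (-0.30)(-0.05) − (0.80)(-0.25) = 0.2150
  C_21 = −[(-0.10)(0.60) − (-0.10)(-0.05)] = 0.0650
  C_22 = (0.65)(0.60) − (-0.10)(-0.25) = 0.3650
  C_23 = −[(0.65)(-0.05) − (-0.10)(-0.25)] = 0.0575
  C_31 = (-0.10)(-0.05) − (-0.10)(0.80) = 0.0850
  C_32 = −[(0.65)(-0.05) − (-0.10)(-0.30)] = 0.0625
  C_33 = (0.65)(0.80) − (-0.10)(-0.30) = 0.4900
det(I−A) = Σ_j (I−A)_1j·C_1j = (0.65)(0.4775) + (-0.10)(0.1925) + (-0.10)(0.2150) = 0.269625
adj(I−A) = Cᵀ =
  [ 0.4775   0.0650   0.0850]
  [ 0.1925   0.3650   0.0625]
  [ 0.2150   0.0575   0.4900]
(I − A)⁻¹ = adj(I−A) / det(I−A) ≈
  [   1.7710     0.2411     0.3153]
  [   0.7140     1.3537     0.2318]
  [   0.7974     0.2133     1.8173]
First solve x = (I − A)⁻¹ d = adj(I−A)·d / det(I−A); in particular x_3 = (0.2150·30 + 0.0575·230 + 0.4900·140) / 0.269625 = 88.275 / 0.269625 ≈ 327.39917.
Intermediate flow from 3 to 3: z_33 = a_33 · x_3 = 0.40 × 88.275 / 0.269625 = 35.31 / 0.269625 ≈ 130.960.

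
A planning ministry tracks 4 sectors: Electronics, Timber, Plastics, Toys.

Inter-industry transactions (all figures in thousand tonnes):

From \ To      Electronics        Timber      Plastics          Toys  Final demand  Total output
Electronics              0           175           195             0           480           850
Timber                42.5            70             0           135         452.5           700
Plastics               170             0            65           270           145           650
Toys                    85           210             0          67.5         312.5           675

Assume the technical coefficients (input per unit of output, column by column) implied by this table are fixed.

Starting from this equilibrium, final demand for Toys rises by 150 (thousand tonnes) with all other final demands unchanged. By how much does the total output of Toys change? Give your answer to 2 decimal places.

Δx_4 = 185.33

Technical coefficients a_ij = z_ij / X_j:
  a_11 = 0/850 = 0.00, a_21 = 42.5/850 = 0.05, a_31 = 170/850 = 0.20, a_41 = 85/850 = 0.10
  a_12 = 175/700 = 0.25, a_22 = 70/700 = 0.10, a_32 = 0/700 = 0.00, a_42 = 210/700 = 0.30
  a_13 = 195/650 = 0.30, a_23 = 0/650 = 0.00, a_33 = 65/650 = 0.10, a_43 = 0/650 = 0.00
  a_14 = 0/675 = 0.00, a_24 = 135/675 = 0.20, a_34 = 270/675 = 0.40, a_44 = 67.5/675 = 0.10
I − A =
  [   1.00    -0.25    -0.30     0.00]
  [  -0.05     0.90     0.00    -0.20]
  [  -0.20     0.00     0.90    -0.40]
  [  -0.10    -0.30     0.00     0.90]
Compute the cofactors C_ij = (−1)^(i+j)·(3×3 minor ij) of I−A; the adjugate is their transpose:
adj(I−A) = Cᵀ =
  [ 0.67500   0.23850   0.22500   0.15300]
  [ 0.05850   0.74400   0.01950   0.17400]
  [ 0.19200   0.17500   0.73375   0.36500]
  [ 0.09450   0.27450   0.03150   0.74475]
det(I−A) = Σ_j (I−A)_1j·C_1j = (1.00)(0.67500) + (-0.25)(0.05850) + (-0.30)(0.19200) + (0.00)(0.09450) = 0.602775
(I − A)⁻¹ = adj(I−A) / det(I−A) ≈
  [   1.1198     0.3957     0.3733     0.2538]
  [   0.0971     1.2343     0.0324     0.2887]
  [   0.3185     0.2903     1.2173     0.6055]
  [   0.1568     0.4554     0.0523     1.2355]
Δx = (I − A)⁻¹ Δd with Δd having +150 in the Toys component and 0 elsewhere.
So Δx_4 = L_44 · (+150), where L_44 = adj(I−A)_44 / det(I−A) = 0.74475 / 0.602775.
Δx_4 = 0.74475 × (+150) / 0.602775 = 111.7125 / 0.602775 ≈ 185.33.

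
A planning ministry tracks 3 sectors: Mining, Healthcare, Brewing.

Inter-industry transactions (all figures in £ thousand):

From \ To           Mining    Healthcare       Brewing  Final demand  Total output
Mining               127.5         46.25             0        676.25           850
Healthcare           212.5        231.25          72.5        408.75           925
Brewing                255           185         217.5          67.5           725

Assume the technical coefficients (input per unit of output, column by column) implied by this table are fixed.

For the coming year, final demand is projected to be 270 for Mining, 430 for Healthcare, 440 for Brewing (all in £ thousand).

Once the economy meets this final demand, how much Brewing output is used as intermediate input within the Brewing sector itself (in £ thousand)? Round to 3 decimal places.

z_33 = 307.017

Technical coefficients a_ij = z_ij / X_j:
  a_11 = 127.5/850 = 0.15, a_21 = 212.5/850 = 0.25, a_31 = 255/850 = 0.30
  a_12 = 46.25/925 = 0.05, a_22 = 231.25/925 = 0.25, a_32 = 185/925 = 0.20
  a_13 = 0/725 = 0.00, a_23 = 72.5/725 = 0.10, a_33 = 217.5/725 = 0.30
I − A =
  [   0.85    -0.05     0.00]
  [  -0.25     0.75    -0.10]
  [  -0.30    -0.20     0.70]
Cofactors of I−A, C_ij = (−1)^(i+j)·(minor ij) (rows/columns in the sector order above):
  C_11 = (0.75)(0.70) − (-0.10)(-0.20) = 0.5050
  C_12 = −[(-0.25)(0.70) − (-0.10)(-0.30)] = 0.2050
  C_13 = (-0.25)(-0.20) − (0.75)(-0.30) = 0.2750
  C_21 = −[(-0.05)(0.70) − (0.00)(-0.20)] = 0.0350
  C_22 = (0.85)(0.70) − (0.00)(-0.30) = 0.5950
  C_23 = −[(0.85)(-0.20) − (-0.05)(-0.30)] = 0.1850
  C_31 = (-0.05)(-0.10) − (0.00)(0.75) = 0.0050
  C_32 = −[(0.85)(-0.10) − (0.00)(-0.25)] = 0.0850
  C_33 = (0.85)(0.75) − (-0.05)(-0.25) = 0.6250
det(I−A) = Σ_j (I−A)_1j·C_1j = (0.85)(0.5050) + (-0.05)(0.2050) + (0.00)(0.2750) = 0.4190
adj(I−A) = Cᵀ =
  [ 0.5050   0.0350   0.0050]
  [ 0.2050   0.5950   0.0850]
  [ 0.2750   0.1850   0.6250]
(I − A)⁻¹ = adj(I−A) / det(I−A) ≈
  [   1.2053     0.0835     0.0119]
  [   0.4893     1.4200     0.2029]
  [   0.6563     0.4415     1.4916]
First solve x = (I − A)⁻¹ d = adj(I−A)·d / det(I−A); in particular x_3 = (0.2750·270 + 0.1850·430 + 0.6250·440) / 0.4190 = 428.80 / 0.4190 ≈ 1023.38902.
Intermediate flow from 3 to 3: z_33 = a_33 · x_3 = 0.30 × 428.80 / 0.4190 = 128.64 / 0.4190 ≈ 307.017.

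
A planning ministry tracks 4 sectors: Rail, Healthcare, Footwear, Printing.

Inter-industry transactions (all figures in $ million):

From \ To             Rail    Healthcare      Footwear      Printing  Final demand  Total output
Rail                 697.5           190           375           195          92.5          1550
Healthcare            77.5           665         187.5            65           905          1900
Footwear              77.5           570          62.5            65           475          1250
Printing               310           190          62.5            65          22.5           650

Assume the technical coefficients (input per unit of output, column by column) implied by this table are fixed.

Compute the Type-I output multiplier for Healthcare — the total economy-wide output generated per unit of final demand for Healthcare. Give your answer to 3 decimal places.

Technical coefficients a_ij = z_ij / X_j:
  a_RR = 697.5/1550 = 0.45, a_HR = 77.5/1550 = 0.05, a_FR = 77.5/1550 = 0.05, a_PR = 310/1550 = 0.20
  a_RH = 190/1900 = 0.10, a_HH = 665/1900 = 0.35, a_FH = 570/1900 = 0.30, a_PH = 190/1900 = 0.10
  a_RF = 375/1250 = 0.30, a_HF = 187.5/1250 = 0.15, a_FF = 62.5/1250 = 0.05, a_PF = 62.5/1250 = 0.05
  a_RP = 195/650 = 0.30, a_HP = 65/650 = 0.10, a_FP = 65/650 = 0.10, a_PP = 65/650 = 0.10
I − A =
  [   0.55    -0.10    -0.30    -0.30]
  [  -0.05     0.65    -0.15    -0.10]
  [  -0.05    -0.30     0.95    -0.10]
  [  -0.20    -0.10    -0.05     0.90]
Compute the cofactors C_ij = (−1)^(i+j)·(3×3 minor ij) of I−A; the adjugate is their transpose:
adj(I−A) = Cᵀ =
  [ 0.499500   0.202000   0.200750   0.211250]
  [ 0.071500   0.390250   0.088250   0.077000]
  [ 0.061750   0.144000   0.269250   0.066500]
  [ 0.122375   0.096250   0.069375   0.295125]
det(I−A) = Σ_j (I−A)_1j·C_1j = (0.55)(0.499500) + (-0.10)(0.071500) + (-0.30)(0.061750) + (-0.30)(0.122375) = 0.2123375
(I − A)⁻¹ = adj(I−A) / det(I−A) ≈
  [   2.3524     0.9513     0.9454     0.9949]
  [   0.3367     1.8379     0.4156     0.3626]
  [   0.2908     0.6782     1.2680     0.3132]
  [   0.5763     0.4533     0.3267     1.3899]
The output multiplier for sector j is the column-j sum of the Leontief inverse (I − A)⁻¹ = adj(I−A) / det(I−A).
Column H of adj(I−A): (0.202000, 0.390250, 0.144000, 0.096250); det(I−A) = 0.2123375.
m_H = (0.202000 + 0.390250 + 0.144000 + 0.096250) / 0.2123375 = 0.8325 / 0.2123375 ≈ 3.921.

m_H = 3.921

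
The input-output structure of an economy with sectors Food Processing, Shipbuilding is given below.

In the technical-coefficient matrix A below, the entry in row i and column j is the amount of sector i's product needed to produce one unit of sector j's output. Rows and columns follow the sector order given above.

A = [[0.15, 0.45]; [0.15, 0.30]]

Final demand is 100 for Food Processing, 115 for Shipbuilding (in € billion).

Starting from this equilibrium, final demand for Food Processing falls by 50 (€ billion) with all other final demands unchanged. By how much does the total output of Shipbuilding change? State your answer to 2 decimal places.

Δx_S = -14.22

I − A =
  [   0.85    -0.45]
  [  -0.15     0.70]
det(I−A) = (0.85)(0.70) − (-0.45)(-0.15) = 0.5275
adj(I−A) = [[0.70, 0.45], [0.15, 0.85]]
(I − A)⁻¹ = adj(I−A) / det(I−A) ≈
  [   1.3270     0.8531]
  [   0.2844     1.6114]
Δx = (I − A)⁻¹ Δd with Δd having -50 in the Food Processing component and 0 elsewhere.
So Δx_S = L_SF · (-50), where L_SF = adj(I−A)_SF / det(I−A) = 0.15 / 0.5275.
Δx_S = 0.15 × (-50) / 0.5275 = -7.50 / 0.5275 ≈ -14.22.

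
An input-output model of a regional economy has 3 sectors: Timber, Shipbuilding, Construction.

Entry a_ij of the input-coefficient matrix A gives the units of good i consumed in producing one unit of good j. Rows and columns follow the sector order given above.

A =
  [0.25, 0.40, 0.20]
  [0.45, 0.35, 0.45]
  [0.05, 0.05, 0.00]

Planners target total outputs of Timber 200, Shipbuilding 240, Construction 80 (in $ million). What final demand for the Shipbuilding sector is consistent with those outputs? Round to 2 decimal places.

I − A =
  [   0.75    -0.40    -0.20]
  [  -0.45     0.65    -0.45]
  [  -0.05    -0.05     1.00]
d = (I − A) x:
  d_1 = (+0.75)·200 + (-0.40)·240 + (-0.20)·80 = 38.00
  d_2 = (-0.45)·200 + (+0.65)·240 + (-0.45)·80 = 30.00
  d_3 = (-0.05)·200 + (-0.05)·240 + (+1.00)·80 = 58.00

d_2 = 30.00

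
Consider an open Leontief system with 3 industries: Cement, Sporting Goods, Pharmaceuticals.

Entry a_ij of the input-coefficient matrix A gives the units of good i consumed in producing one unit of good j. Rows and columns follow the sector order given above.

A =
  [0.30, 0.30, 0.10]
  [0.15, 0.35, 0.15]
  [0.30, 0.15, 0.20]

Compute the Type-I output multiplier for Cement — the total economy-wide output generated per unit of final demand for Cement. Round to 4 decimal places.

m_C = 3.1769

I − A =
  [   0.70    -0.30    -0.10]
  [  -0.15     0.65    -0.15]
  [  -0.30    -0.15     0.80]
Cofactors of I−A, C_ij = (−1)^(i+j)·(minor ij) (rows/columns in the sector order above):
  C_11 = (0.65)(0.80) − (-0.15)(-0.15) = 0.4975
  C_12 = −[(-0.15)(0.80) − (-0.15)(-0.30)] = 0.1650
  C_13 = (-0.15)(-0.15) − (0.65)(-0.30) = 0.2175
  C_21 = −[(-0.30)(0.80) − (-0.10)(-0.15)] = 0.2550
  C_22 = (0.70)(0.80) − (-0.10)(-0.30) = 0.5300
  C_23 = −[(0.70)(-0.15) − (-0.30)(-0.30)] = 0.1950
  C_31 = (-0.30)(-0.15) − (-0.10)(0.65) = 0.1100
  C_32 = −[(0.70)(-0.15) − (-0.10)(-0.15)] = 0.1200
  C_33 = (0.70)(0.65) − (-0.30)(-0.15) = 0.4100
det(I−A) = Σ_j (I−A)_1j·C_1j = (0.70)(0.4975) + (-0.30)(0.1650) + (-0.10)(0.2175) = 0.2770
adj(I−A) = Cᵀ =
  [ 0.4975   0.2550   0.1100]
  [ 0.1650   0.5300   0.1200]
  [ 0.2175   0.1950   0.4100]
(I − A)⁻¹ = adj(I−A) / det(I−A) ≈
  [   1.79603     0.92058     0.39711]
  [   0.59567     1.91336     0.43321]
  [   0.78520     0.70397     1.48014]
The output multiplier for sector j is the column-j sum of the Leontief inverse (I − A)⁻¹ = adj(I−A) / det(I−A).
Column C of adj(I−A): (0.4975, 0.1650, 0.2175); det(I−A) = 0.2770.
m_C = (0.4975 + 0.1650 + 0.2175) / 0.2770 = 0.88 / 0.2770 ≈ 3.1769.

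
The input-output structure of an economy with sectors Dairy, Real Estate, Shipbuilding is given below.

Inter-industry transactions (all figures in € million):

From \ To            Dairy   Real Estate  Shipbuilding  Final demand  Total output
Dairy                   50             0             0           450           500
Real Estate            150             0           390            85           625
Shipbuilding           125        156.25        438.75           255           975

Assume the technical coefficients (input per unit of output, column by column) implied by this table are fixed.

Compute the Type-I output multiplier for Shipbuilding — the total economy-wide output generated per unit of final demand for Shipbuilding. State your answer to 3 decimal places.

m_3 = 3.111

Technical coefficients a_ij = z_ij / X_j:
  a_11 = 50/500 = 0.10, a_21 = 150/500 = 0.30, a_31 = 125/500 = 0.25
  a_12 = 0/625 = 0.00, a_22 = 0/625 = 0.00, a_32 = 156.25/625 = 0.25
  a_13 = 0/975 = 0.00, a_23 = 390/975 = 0.40, a_33 = 438.75/975 = 0.45
I − A =
  [   0.90     0.00     0.00]
  [  -0.30     1.00    -0.40]
  [  -0.25    -0.25     0.55]
Cofactors of I−A, C_ij = (−1)^(i+j)·(minor ij) (rows/columns in the sector order above):
  C_11 = (1.00)(0.55) − (-0.40)(-0.25) = 0.4500
  C_12 = −[(-0.30)(0.55) − (-0.40)(-0.25)] = 0.2650
  C_13 = (-0.30)(-0.25) − (1.00)(-0.25) = 0.3250
  C_21 = −[(0.00)(0.55) − (0.00)(-0.25)] = 0.0000
  C_22 = (0.90)(0.55) − (0.00)(-0.25) = 0.4950
  C_23 = −[(0.90)(-0.25) − (0.00)(-0.25)] = 0.2250
  C_31 = (0.00)(-0.40) − (0.00)(1.00) = 0.0000
  C_32 = −[(0.90)(-0.40) − (0.00)(-0.30)] = 0.3600
  C_33 = (0.90)(1.00) − (0.00)(-0.30) = 0.9000
det(I−A) = Σ_j (I−A)_1j·C_1j = (0.90)(0.4500) + (0.00)(0.2650) + (0.00)(0.3250) = 0.4050
adj(I−A) = Cᵀ =
  [ 0.4500   0.0000   0.0000]
  [ 0.2650   0.4950   0.3600]
  [ 0.3250   0.2250   0.9000]
(I − A)⁻¹ = adj(I−A) / det(I−A) ≈
  [   1.1111     0.0000     0.0000]
  [   0.6543     1.2222     0.8889]
  [   0.8025     0.5556     2.2222]
The output multiplier for sector j is the column-j sum of the Leontief inverse (I − A)⁻¹ = adj(I−A) / det(I−A).
Column 3 of adj(I−A): (0.0000, 0.3600, 0.9000); det(I−A) = 0.4050.
m_3 = (0.0000 + 0.3600 + 0.9000) / 0.4050 = 1.26 / 0.4050 ≈ 3.111.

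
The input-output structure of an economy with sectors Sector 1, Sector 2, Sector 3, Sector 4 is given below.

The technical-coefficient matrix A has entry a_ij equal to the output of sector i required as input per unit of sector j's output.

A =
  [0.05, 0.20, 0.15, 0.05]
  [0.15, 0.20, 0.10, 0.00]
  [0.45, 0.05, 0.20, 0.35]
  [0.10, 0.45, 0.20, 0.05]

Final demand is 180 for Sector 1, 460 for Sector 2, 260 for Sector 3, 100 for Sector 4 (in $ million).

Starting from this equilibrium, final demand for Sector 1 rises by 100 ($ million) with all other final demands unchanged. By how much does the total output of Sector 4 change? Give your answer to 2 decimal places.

I − A =
  [   0.95    -0.20    -0.15    -0.05]
  [  -0.15     0.80    -0.10     0.00]
  [  -0.45    -0.05     0.80    -0.35]
  [  -0.10    -0.45    -0.20     0.95]
Compute the cofactors C_ij = (−1)^(i+j)·(3×3 minor ij) of I−A; the adjugate is their transpose:
adj(I−A) = Cᵀ =
  [ 0.531500   0.187250   0.143250   0.080750]
  [ 0.149750   0.577625   0.112625   0.049375]
  [ 0.400750   0.297125   0.686125   0.273875]
  [ 0.211250   0.355875   0.212875   0.515125]
det(I−A) = Σ_j (I−A)_1j·C_1j = (0.95)(0.531500) + (-0.20)(0.149750) + (-0.15)(0.400750) + (-0.05)(0.211250) = 0.4043
(I − A)⁻¹ = adj(I−A) / det(I−A) ≈
  [   1.3146     0.4631     0.3543     0.1997]
  [   0.3704     1.4287     0.2786     0.1221]
  [   0.9912     0.7349     1.6971     0.6774]
  [   0.5225     0.8802     0.5265     1.2741]
Δx = (I − A)⁻¹ Δd with Δd having +100 in the Sector 1 component and 0 elsewhere.
So Δx_4 = L_41 · (+100), where L_41 = adj(I−A)_41 / det(I−A) = 0.211250 / 0.4043.
Δx_4 = 0.211250 × (+100) / 0.4043 = 21.125 / 0.4043 ≈ 52.25.

Δx_4 = 52.25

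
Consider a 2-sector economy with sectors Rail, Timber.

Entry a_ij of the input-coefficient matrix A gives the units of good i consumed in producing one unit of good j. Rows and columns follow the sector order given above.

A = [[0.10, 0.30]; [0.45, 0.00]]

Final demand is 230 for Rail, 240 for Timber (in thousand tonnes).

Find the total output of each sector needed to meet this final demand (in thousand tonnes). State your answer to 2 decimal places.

I − A =
  [   0.90    -0.30]
  [  -0.45     1.00]
det(I−A) = (0.90)(1.00) − (-0.30)(-0.45) = 0.7650
adj(I−A) = [[1.00, 0.30], [0.45, 0.90]]
(I − A)⁻¹ = adj(I−A) / det(I−A) ≈
  [   1.3072     0.3922]
  [   0.5882     1.1765]
x = (I − A)⁻¹ d = adj(I−A)·d / det(I−A), with det(I−A) = 0.7650:
  x_1 = (1.00·230 + 0.30·240) / 0.7650 = 302.00 / 0.7650 ≈ 394.77
  x_2 = (0.45·230 + 0.90·240) / 0.7650 = 319.50 / 0.7650 ≈ 417.65

x_1 = 394.77, x_2 = 417.65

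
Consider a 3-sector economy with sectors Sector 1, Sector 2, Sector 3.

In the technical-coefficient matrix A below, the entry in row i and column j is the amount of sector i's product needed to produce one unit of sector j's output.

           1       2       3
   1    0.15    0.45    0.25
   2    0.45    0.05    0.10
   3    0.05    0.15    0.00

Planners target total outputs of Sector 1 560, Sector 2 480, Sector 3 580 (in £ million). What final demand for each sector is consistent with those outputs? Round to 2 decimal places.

d_1 = 115.00, d_2 = 146.00, d_3 = 480.00

I − A =
  [   0.85    -0.45    -0.25]
  [  -0.45     0.95    -0.10]
  [  -0.05    -0.15     1.00]
d = (I − A) x:
  d_1 = (+0.85)·560 + (-0.45)·480 + (-0.25)·580 = 115.00
  d_2 = (-0.45)·560 + (+0.95)·480 + (-0.10)·580 = 146.00
  d_3 = (-0.05)·560 + (-0.15)·480 + (+1.00)·580 = 480.00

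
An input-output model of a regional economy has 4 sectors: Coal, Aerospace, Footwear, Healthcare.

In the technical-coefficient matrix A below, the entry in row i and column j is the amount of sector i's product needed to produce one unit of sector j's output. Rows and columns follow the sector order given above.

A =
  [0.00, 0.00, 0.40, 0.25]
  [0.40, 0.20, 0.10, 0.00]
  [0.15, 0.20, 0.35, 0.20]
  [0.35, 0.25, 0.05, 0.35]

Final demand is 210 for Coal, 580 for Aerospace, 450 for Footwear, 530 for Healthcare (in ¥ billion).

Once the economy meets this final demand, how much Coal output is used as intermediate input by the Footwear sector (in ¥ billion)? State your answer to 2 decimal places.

I − A =
  [   1.00     0.00    -0.40    -0.25]
  [  -0.40     0.80    -0.10     0.00]
  [  -0.15    -0.20     0.65    -0.20]
  [  -0.35    -0.25    -0.05     0.65]
Compute the cofactors C_ij = (−1)^(i+j)·(3×3 minor ij) of I−A; the adjugate is their transpose:
adj(I−A) = Cᵀ =
  [ 0.312000   0.115125   0.224250   0.189000]
  [ 0.181750   0.286750   0.165250   0.120750]
  [ 0.206000   0.171875   0.425000   0.210000]
  [ 0.253750   0.185500   0.217000   0.420000]
det(I−A) = Σ_j (I−A)_1j·C_1j = (1.00)(0.312000) + (0.00)(0.181750) + (-0.40)(0.206000) + (-0.25)(0.253750) = 0.1661625
(I − A)⁻¹ = adj(I−A) / det(I−A) ≈
  [   1.8777     0.6928     1.3496     1.1374]
  [   1.0938     1.7257     0.9945     0.7267]
  [   1.2398     1.0344     2.5577     1.2638]
  [   1.5271     1.1164     1.3060     2.5276]
First solve x = (I − A)⁻¹ d = adj(I−A)·d / det(I−A); in particular x_3 = (0.206000·210 + 0.171875·580 + 0.425000·450 + 0.210000·530) / 0.1661625 = 445.4975 / 0.1661625 ≈ 2681.0953.
Intermediate flow from 1 to 3: z_13 = a_13 · x_3 = 0.40 × 445.4975 / 0.1661625 = 178.199 / 0.1661625 ≈ 1072.44.

z_13 = 1072.44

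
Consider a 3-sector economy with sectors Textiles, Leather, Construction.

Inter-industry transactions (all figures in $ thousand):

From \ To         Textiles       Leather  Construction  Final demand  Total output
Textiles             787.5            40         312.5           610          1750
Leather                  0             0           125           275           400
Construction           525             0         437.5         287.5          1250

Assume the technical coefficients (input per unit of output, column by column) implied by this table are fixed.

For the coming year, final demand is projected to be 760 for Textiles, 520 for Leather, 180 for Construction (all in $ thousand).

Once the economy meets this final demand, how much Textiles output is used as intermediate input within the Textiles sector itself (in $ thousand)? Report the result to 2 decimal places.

z_TT = 925.12

Technical coefficients a_ij = z_ij / X_j:
  a_TT = 787.5/1750 = 0.45, a_LT = 0/1750 = 0.00, a_CT = 525/1750 = 0.30
  a_TL = 40/400 = 0.10, a_LL = 0/400 = 0.00, a_CL = 0/400 = 0.00
  a_TC = 312.5/1250 = 0.25, a_LC = 125/1250 = 0.10, a_CC = 437.5/1250 = 0.35
I − A =
  [   0.55    -0.10    -0.25]
  [   0.00     1.00    -0.10]
  [  -0.30     0.00     0.65]
Cofactors of I−A, C_ij = (−1)^(i+j)·(minor ij) (rows/columns in the sector order above):
  C_11 = (1.00)(0.65) − (-0.10)(0.00) = 0.6500
  C_12 = −[(0.00)(0.65) − (-0.10)(-0.30)] = 0.0300
  C_13 = (0.00)(0.00) − (1.00)(-0.30) = 0.3000
  C_21 = −[(-0.10)(0.65) − (-0.25)(0.00)] = 0.0650
  C_22 = (0.55)(0.65) − (-0.25)(-0.30) = 0.2825
  C_23 = −[(0.55)(0.00) − (-0.10)(-0.30)] = 0.0300
  C_31 = (-0.10)(-0.10) − (-0.25)(1.00) = 0.2600
  C_32 = −[(0.55)(-0.10) − (-0.25)(0.00)] = 0.0550
  C_33 = (0.55)(1.00) − (-0.10)(0.00) = 0.5500
det(I−A) = Σ_j (I−A)_1j·C_1j = (0.55)(0.6500) + (-0.10)(0.0300) + (-0.25)(0.3000) = 0.2795
adj(I−A) = Cᵀ =
  [ 0.6500   0.0650   0.2600]
  [ 0.0300   0.2825   0.0550]
  [ 0.3000   0.0300   0.5500]
(I − A)⁻¹ = adj(I−A) / det(I−A) ≈
  [   2.3256     0.2326     0.9302]
  [   0.1073     1.0107     0.1968]
  [   1.0733     0.1073     1.9678]
First solve x = (I − A)⁻¹ d = adj(I−A)·d / det(I−A); in particular x_T = (0.6500·760 + 0.0650·520 + 0.2600·180) / 0.2795 = 574.60 / 0.2795 ≈ 2055.8140.
Intermediate flow from T to T: z_TT = a_TT · x_T = 0.45 × 574.60 / 0.2795 = 258.57 / 0.2795 ≈ 925.12.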